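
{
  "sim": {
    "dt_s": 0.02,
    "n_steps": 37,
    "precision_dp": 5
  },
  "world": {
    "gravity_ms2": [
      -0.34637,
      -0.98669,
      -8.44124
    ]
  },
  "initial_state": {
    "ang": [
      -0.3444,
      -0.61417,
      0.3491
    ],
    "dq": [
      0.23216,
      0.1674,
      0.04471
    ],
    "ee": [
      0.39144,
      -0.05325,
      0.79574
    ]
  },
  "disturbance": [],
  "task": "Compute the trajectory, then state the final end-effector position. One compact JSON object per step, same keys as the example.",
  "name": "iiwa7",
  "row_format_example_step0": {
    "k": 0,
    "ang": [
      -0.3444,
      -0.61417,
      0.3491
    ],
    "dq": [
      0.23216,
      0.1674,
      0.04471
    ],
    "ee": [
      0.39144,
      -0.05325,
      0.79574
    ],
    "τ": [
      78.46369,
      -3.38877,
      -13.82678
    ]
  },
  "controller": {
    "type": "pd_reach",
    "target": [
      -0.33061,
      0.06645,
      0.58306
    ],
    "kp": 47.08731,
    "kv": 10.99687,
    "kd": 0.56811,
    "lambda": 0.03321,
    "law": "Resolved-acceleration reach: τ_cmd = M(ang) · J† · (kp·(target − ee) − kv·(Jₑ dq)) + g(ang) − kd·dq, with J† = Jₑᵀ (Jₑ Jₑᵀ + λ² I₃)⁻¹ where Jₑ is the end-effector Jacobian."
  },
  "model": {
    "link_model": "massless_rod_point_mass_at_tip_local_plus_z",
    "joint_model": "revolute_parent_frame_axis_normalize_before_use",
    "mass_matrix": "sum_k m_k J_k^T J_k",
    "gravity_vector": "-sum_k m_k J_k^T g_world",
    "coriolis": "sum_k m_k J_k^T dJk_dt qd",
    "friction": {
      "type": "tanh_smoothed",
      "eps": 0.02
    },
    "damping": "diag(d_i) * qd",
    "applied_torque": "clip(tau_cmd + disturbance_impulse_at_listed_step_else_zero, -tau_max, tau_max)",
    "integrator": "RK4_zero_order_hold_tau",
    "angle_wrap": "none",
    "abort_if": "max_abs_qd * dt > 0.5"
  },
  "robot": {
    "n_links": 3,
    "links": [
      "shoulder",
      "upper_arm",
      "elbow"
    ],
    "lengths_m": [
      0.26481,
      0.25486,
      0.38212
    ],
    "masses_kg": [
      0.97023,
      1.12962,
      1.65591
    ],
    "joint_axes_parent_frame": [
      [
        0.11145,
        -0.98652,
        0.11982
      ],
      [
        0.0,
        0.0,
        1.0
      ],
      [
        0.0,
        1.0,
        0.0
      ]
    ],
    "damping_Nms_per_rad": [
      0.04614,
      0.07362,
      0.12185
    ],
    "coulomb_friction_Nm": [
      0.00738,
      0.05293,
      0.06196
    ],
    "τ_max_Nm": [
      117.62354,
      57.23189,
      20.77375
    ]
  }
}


{"k":1,"ang":[-0.32024,-0.55527,0.37473],"dq":[2.1658,5.22642,2.53639],"ee":[0.38293,-0.05333,0.79761],"\u03c4":[66.69494,-5.21606,-12.97801]}
{"k":2,"ang":[-0.266,-0.46001,0.43816],"dq":[3.28029,4.30442,3.84403],"ee":[0.36315,-0.05528,0.80049],"\u03c4":[52.39302,-2.88306,-11.13875]}
{"k":3,"ang":[-0.19074,-0.37936,0.52647],"dq":[4.24532,3.7064,4.96918],"ee":[0.33288,-0.05934,0.80319],"\u03c4":[35.14437,-0.97009,-8.95219]}
{"k":4,"ang":[-0.10043,-0.3136,0.62975],"dq":[4.78253,2.90243,5.32704],"ee":[0.29421,-0.06334,0.80403],"\u03c4":[19.09894,0.74613,-6.52722]}
{"k":5,"ang":[-0.0031,-0.26233,0.73368],"dq":[4.95276,2.27962,5.0534],"ee":[0.24955,-0.06617,0.80274],"\u03c4":[6.6883,1.91599,-4.23705]}
{"k":6,"ang":[0.09532,-0.22092,0.8289],"dq":[4.89719,1.90582,4.47553],"ee":[0.20136,-0.06739,0.79959],"\u03c4":[-2.34429,2.52245,-2.30996]}
{"k":7,"ang":[0.19136,-0.18507,0.91163],"dq":[4.71527,1.70983,3.81447],"ee":[0.1517,-0.06699,0.79487],"\u03c4":[-8.85729,2.69309,-0.78766]}
{"k":8,"ang":[0.28305,-0.15202,0.98135],"dq":[4.462,1.61711,3.17741],"ee":[0.10214,-0.06515,0.78878],"\u03c4":[-13.55931,2.5659,0.3726]}
{"k":9,"ang":[0.36928,-0.12024,1.03902],"dq":[4.16811,1.57654,2.60857],"ee":[0.05381,-0.0621,0.78148],"\u03c4":[-16.94102,2.25306,1.23189]}
{"k":10,"ang":[0.44943,-0.08902,1.08615],"dq":[3.85274,1.55679,2.12239],"ee":[0.00754,-0.0581,0.77309],"\u03c4":[-19.33496,1.83833,1.84575]}
{"k":11,"ang":[0.52319,-0.05814,1.1244],"dq":[3.52933,1.53977,1.71962],"ee":[-0.03611,-0.05337,0.76379],"\u03c4":[-20.97189,1.38161,2.25939]}
{"k":12,"ang":[0.59051,-0.02765,1.1554],"dq":[3.20786,1.51591,1.39464],"ee":[-0.07675,-0.04812,0.75375],"\u03c4":[-22.01872,0.92403,2.50889]}
{"k":13,"ang":[0.6515,0.00226,1.18062],"dq":[2.89582,1.48101,1.1389],"ee":[-0.11416,-0.04253,0.74316],"\u03c4":[-22.60169,0.49228,2.62378]}
{"k":14,"ang":[0.7064,0.03136,1.20133],"dq":[2.59856,1.43416,0.94266],"ee":[-0.14821,-0.03675,0.73224],"\u03c4":[-22.82031,0.10224,2.62904]}
{"k":15,"ang":[0.75554,0.05943,1.21862],"dq":[2.3196,1.37635,0.79598],"ee":[-0.17888,-0.03089,0.72119],"\u03c4":[-22.75542,-0.23814,2.5465]}
{"k":16,"ang":[0.79932,0.08625,1.2334],"dq":[2.06095,1.30955,0.6893],"ee":[-0.20626,-0.02505,0.71019],"\u03c4":[-22.47388,-0.52647,2.3955]}
{"k":17,"ang":[0.83813,0.11168,1.24637],"dq":[1.82341,1.23613,0.61389],"ee":[-0.23045,-0.01929,0.69942],"\u03c4":[-22.03141,-0.7641,2.19327]}
{"k":18,"ang":[0.87241,0.13559,1.25808],"dq":[1.6069,1.15846,0.56206],"ee":[-0.25163,-0.01369,0.68902],"\u03c4":[-21.4743,-0.95468,1.95491]}
{"k":19,"ang":[0.90256,0.15794,1.26893],"dq":[1.41073,1.07871,0.52727],"ee":[-0.27,-0.00826,0.6791],"\u03c4":[-20.84067,-1.10317,1.69345]}
{"k":20,"ang":[0.92899,0.17869,1.27922],"dq":[1.23382,0.99875,0.50418],"ee":[-0.28579,-0.00304,0.66974],"\u03c4":[-20.16154,-1.21501,1.41982]}
{"k":21,"ang":[0.95207,0.19786,1.28911],"dq":[1.0749,0.9201,0.48855],"ee":[-0.29923,0.00195,0.661],"\u03c4":[-19.46171,-1.29573,1.14293]}
{"k":22,"ang":[0.97213,0.21548,1.29875],"dq":[0.93262,0.84394,0.47717],"ee":[-0.31055,0.00671,0.65292],"\u03c4":[-18.76059,-1.35053,0.8698]}
{"k":23,"ang":[0.9895,0.23161,1.30818],"dq":[0.80562,0.77113,0.4677],"ee":[-0.31998,0.01122,0.6455],"\u03c4":[-18.07303,-1.38418,0.60576]}
{"k":24,"ang":[1.00448,0.24633,1.31743],"dq":[0.6926,0.70225,0.45854],"ee":[-0.32773,0.01548,0.63873],"\u03c4":[-17.41003,-1.40089,0.35465]}
{"k":25,"ang":[1.01732,0.25972,1.32648],"dq":[0.59233,0.63765,0.44864],"ee":[-0.33402,0.01949,0.63261],"\u03c4":[-16.77945,-1.40431,0.11905]}
{"k":26,"ang":[1.02828,0.27186,1.33533],"dq":[0.50367,0.57749,0.43744],"ee":[-0.33903,0.02326,0.62709],"\u03c4":[-16.18654,-1.39755,-0.09947]}
{"k":27,"ang":[1.03756,0.28284,1.34395],"dq":[0.42554,0.5218,0.42467],"ee":[-0.34294,0.02678,0.62215],"\u03c4":[-15.63451,-1.3832,-0.30017]}
{"k":28,"ang":[1.04539,0.29275,1.35229],"dq":[0.35698,0.47051,0.41032],"ee":[-0.34591,0.03008,0.61775],"\u03c4":[-15.12494,-1.36342,-0.48294]}
{"k":29,"ang":[1.05192,0.30168,1.36033],"dq":[0.29707,0.42347,0.39451],"ee":[-0.34807,0.03314,0.61383],"\u03c4":[-14.65815,-1.33996,-0.64814]}
{"k":30,"ang":[1.05734,0.30971,1.36804],"dq":[0.24496,0.38047,0.37748],"ee":[-0.34956,0.03599,0.61038],"\u03c4":[-14.23354,-1.31424,-0.79646]}
{"k":31,"ang":[1.06179,0.31693,1.3754],"dq":[0.19989,0.34129,0.35951],"ee":[-0.35049,0.03862,0.60733],"\u03c4":[-13.84978,-1.28737,-0.92882]}
{"k":32,"ang":[1.0654,0.32339,1.3824],"dq":[0.16113,0.30568,0.34089],"ee":[-0.35095,0.04106,0.60465],"\u03c4":[-13.50505,-1.26024,-1.0463]}
{"k":33,"ang":[1.06829,0.32918,1.38903],"dq":[0.12799,0.2734,0.32189],"ee":[-0.35104,0.0433,0.6023],"\u03c4":[-13.19718,-1.23351,-1.15004]}
{"k":34,"ang":[1.07057,0.33435,1.39527],"dq":[0.09988,0.24419,0.3028],"ee":[-0.35082,0.04536,0.60025],"\u03c4":[-12.92378,-1.20769,-1.24119]}
{"k":35,"ang":[1.07233,0.33896,1.40113],"dq":[0.0762,0.21782,0.28383],"ee":[-0.35036,0.04726,0.59845],"\u03c4":[-12.68235,-1.18312,-1.32093]}
{"k":36,"ang":[1.07365,0.34308,1.40661],"dq":[0.05644,0.19405,0.26519],"ee":[-0.34972,0.04899,0.59689],"\u03c4":[-12.47035,-1.16006,-1.39035]}
{"k":37,"ang":[1.07462,0.34674,1.41173],"dq":[0.0401,0.17266,0.24705],"ee":[-0.34895,0.05057,0.59553]}
{"summary": "final ee position (m): -0.34895 0.05057 0.59553"}


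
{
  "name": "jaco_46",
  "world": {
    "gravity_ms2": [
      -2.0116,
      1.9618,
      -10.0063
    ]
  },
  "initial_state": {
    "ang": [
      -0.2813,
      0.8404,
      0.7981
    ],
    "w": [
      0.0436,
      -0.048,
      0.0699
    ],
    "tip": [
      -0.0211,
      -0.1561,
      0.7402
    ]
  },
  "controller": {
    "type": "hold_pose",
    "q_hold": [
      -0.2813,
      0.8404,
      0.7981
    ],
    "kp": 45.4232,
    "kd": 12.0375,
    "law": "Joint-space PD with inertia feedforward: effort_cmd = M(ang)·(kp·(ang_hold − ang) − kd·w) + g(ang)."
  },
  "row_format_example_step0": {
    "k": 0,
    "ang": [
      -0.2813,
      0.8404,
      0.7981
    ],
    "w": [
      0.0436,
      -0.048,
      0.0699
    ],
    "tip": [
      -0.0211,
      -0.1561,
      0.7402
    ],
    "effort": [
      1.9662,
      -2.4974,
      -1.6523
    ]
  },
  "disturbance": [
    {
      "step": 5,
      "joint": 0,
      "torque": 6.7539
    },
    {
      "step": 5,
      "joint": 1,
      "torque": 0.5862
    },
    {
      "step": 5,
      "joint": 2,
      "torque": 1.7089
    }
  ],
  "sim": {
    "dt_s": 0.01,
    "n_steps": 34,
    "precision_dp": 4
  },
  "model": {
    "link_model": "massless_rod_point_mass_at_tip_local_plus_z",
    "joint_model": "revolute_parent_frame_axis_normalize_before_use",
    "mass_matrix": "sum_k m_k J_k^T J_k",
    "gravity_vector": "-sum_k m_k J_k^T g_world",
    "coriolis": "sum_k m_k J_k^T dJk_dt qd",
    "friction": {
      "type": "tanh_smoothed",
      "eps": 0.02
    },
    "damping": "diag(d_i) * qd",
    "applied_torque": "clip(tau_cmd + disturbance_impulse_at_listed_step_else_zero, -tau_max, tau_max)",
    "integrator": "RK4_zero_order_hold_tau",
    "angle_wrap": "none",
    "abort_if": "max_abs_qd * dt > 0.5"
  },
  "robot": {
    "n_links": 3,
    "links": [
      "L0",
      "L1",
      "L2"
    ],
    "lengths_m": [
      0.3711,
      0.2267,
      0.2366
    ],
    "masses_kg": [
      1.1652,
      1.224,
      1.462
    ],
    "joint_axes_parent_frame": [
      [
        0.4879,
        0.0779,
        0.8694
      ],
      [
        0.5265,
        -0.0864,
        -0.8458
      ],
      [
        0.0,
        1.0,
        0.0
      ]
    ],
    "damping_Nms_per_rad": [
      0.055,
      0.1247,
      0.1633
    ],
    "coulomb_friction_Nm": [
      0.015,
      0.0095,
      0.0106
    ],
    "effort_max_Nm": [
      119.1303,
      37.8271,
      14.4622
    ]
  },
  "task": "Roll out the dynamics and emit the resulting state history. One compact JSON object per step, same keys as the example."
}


{"k":1,"ang":[-0.2809,0.84,0.7987],"w":[0.0387,-0.0417,0.0586],"tip":[-0.0208,-0.1563,0.7401],"effort":[1.9921,-2.5059,-1.6406]}
{"k":2,"ang":[-0.2805,0.8396,0.7993],"w":[0.0342,-0.036,0.0487],"tip":[-0.0205,-0.1564,0.74],"effort":[2.0163,-2.5137,-1.6298]}
{"k":3,"ang":[-0.2802,0.8392,0.7997],"w":[0.03,-0.0309,0.0399],"tip":[-0.0203,-0.1565,0.74],"effort":[2.0389,-2.521,-1.6198]}
{"k":4,"ang":[-0.2799,0.8389,0.8001],"w":[0.0261,-0.0262,0.0323],"tip":[-0.0201,-0.1566,0.7399],"effort":[2.06,-2.5277,-1.6106]}
{"k":5,"ang":[-0.2797,0.8387,0.8004],"w":[0.0225,-0.022,0.0257],"tip":[-0.0199,-0.1567,0.7399],"effort":[8.8334,-1.9477,0.1069]}
{"k":6,"ang":[-0.2787,0.8385,0.8006],"w":[0.1665,-0.0183,0.0205],"tip":[-0.0197,-0.1571,0.7398],"effort":[1.2667,-2.6117,-1.8047]}
{"k":7,"ang":[-0.2772,0.8383,0.8008],"w":[0.145,-0.0146,0.0159],"tip":[-0.0193,-0.1576,0.7397],"effort":[1.349,-2.6112,-1.7812]}
{"k":8,"ang":[-0.2758,0.8382,0.8009],"w":[0.1254,-0.0113,0.0122],"tip":[-0.019,-0.1581,0.7396],"effort":[1.426,-2.6104,-1.7595]}
{"k":9,"ang":[-0.2747,0.8381,0.801],"w":[0.1075,-0.0085,0.0092],"tip":[-0.0187,-0.1586,0.7395],"effort":[1.4977,-2.6095,-1.7395]}
{"k":10,"ang":[-0.2737,0.838,0.8011],"w":[0.0911,-0.0061,0.0068],"tip":[-0.0185,-0.1589,0.7394],"effort":[1.5646,-2.6084,-1.721]}
{"k":11,"ang":[-0.2728,0.838,0.8012],"w":[0.0762,-0.004,0.0048],"tip":[-0.0183,-0.1593,0.7393],"effort":[1.6269,-2.6073,-1.7039]}
{"k":12,"ang":[-0.2721,0.838,0.8012],"w":[0.0627,-0.0021,0.0033],"tip":[-0.0181,-0.1595,0.7393],"effort":[1.6848,-2.6061,-1.688]}
{"k":13,"ang":[-0.2716,0.8379,0.8012],"w":[0.0504,-0.0005,0.002],"tip":[-0.018,-0.1597,0.7392],"effort":[1.7386,-2.6049,-1.6734]}
{"k":14,"ang":[-0.2711,0.8379,0.8012],"w":[0.0394,0.0008,0.001],"tip":[-0.0179,-0.1599,0.7392],"effort":[1.7886,-2.6037,-1.6599]}
{"k":15,"ang":[-0.2708,0.838,0.8013],"w":[0.0295,0.0019,0.0002],"tip":[-0.0179,-0.16,0.7392],"effort":[1.8348,-2.6025,-1.6475]}
{"k":16,"ang":[-0.2705,0.838,0.8013],"w":[0.0207,0.0029,-0.0005],"tip":[-0.0178,-0.1601,0.7392],"effort":[1.8775,-2.6014,-1.636]}
{"k":17,"ang":[-0.2704,0.838,0.8012],"w":[0.0129,0.0037,-0.0012],"tip":[-0.0178,-0.1602,0.7391],"effort":[1.9168,-2.6003,-1.6253]}
{"k":18,"ang":[-0.2703,0.8381,0.8012],"w":[0.0061,0.0043,-0.002],"tip":[-0.0178,-0.1602,0.7391],"effort":[1.9526,-2.5993,-1.6155]}
{"k":19,"ang":[-0.2702,0.8381,0.8012],"w":[0.0002,0.0048,-0.0028],"tip":[-0.0178,-0.1603,0.7391],"effort":[1.9852,-2.5984,-1.6065]}
{"k":20,"ang":[-0.2703,0.8381,0.8012],"w":[-0.0049,0.0051,-0.0036],"tip":[-0.0178,-0.1603,0.7391],"effort":[2.0148,-2.5975,-1.5982]}
{"k":21,"ang":[-0.2703,0.8382,0.8011],"w":[-0.0092,0.0054,-0.0044],"tip":[-0.0179,-0.1602,0.7391],"effort":[2.0416,-2.5968,-1.5906]}
{"k":22,"ang":[-0.2704,0.8383,0.8011],"w":[-0.0129,0.0055,-0.0051],"tip":[-0.0179,-0.1602,0.7391],"effort":[2.0661,-2.5961,-1.5836]}
{"k":23,"ang":[-0.2706,0.8383,0.801],"w":[-0.0161,0.0057,-0.0057],"tip":[-0.018,-0.1601,0.7392],"effort":[2.0883,-2.5955,-1.5772]}
{"k":24,"ang":[-0.2708,0.8384,0.801],"w":[-0.0188,0.0057,-0.0062],"tip":[-0.018,-0.1601,0.7392],"effort":[2.1086,-2.5949,-1.5714]}
{"k":25,"ang":[-0.271,0.8384,0.8009],"w":[-0.0211,0.0058,-0.0067],"tip":[-0.0181,-0.16,0.7392],"effort":[2.1271,-2.5945,-1.566]}
{"k":26,"ang":[-0.2712,0.8385,0.8008],"w":[-0.023,0.0058,-0.007],"tip":[-0.0181,-0.1599,0.7392],"effort":[2.1439,-2.594,-1.5612]}
{"k":27,"ang":[-0.2714,0.8385,0.8008],"w":[-0.0245,0.0057,-0.0073],"tip":[-0.0182,-0.1598,0.7392],"effort":[2.1593,-2.5937,-1.5567]}
{"k":28,"ang":[-0.2717,0.8386,0.8007],"w":[-0.0258,0.0057,-0.0075],"tip":[-0.0183,-0.1598,0.7393],"effort":[2.1733,-2.5934,-1.5526]}
{"k":29,"ang":[-0.2719,0.8387,0.8006],"w":[-0.0268,0.0056,-0.0076],"tip":[-0.0184,-0.1597,0.7393],"effort":[2.186,-2.5932,-1.5488]}
{"k":30,"ang":[-0.2722,0.8387,0.8005],"w":[-0.0275,0.0055,-0.0077],"tip":[-0.0185,-0.1596,0.7393],"effort":[2.1975,-2.593,-1.5454]}
{"k":31,"ang":[-0.2725,0.8388,0.8005],"w":[-0.0281,0.0054,-0.0077],"tip":[-0.0185,-0.1595,0.7393],"effort":[2.208,-2.5928,-1.5423]}
{"k":32,"ang":[-0.2728,0.8388,0.8004],"w":[-0.0284,0.0053,-0.0077],"tip":[-0.0186,-0.1593,0.7394],"effort":[2.2175,-2.5927,-1.5395]}
{"k":33,"ang":[-0.273,0.8389,0.8003],"w":[-0.0286,0.0052,-0.0077],"tip":[-0.0187,-0.1592,0.7394],"effort":[2.2261,-2.5926,-1.5369]}
{"k":34,"ang":[-0.2733,0.8389,0.8002],"w":[-0.0286,0.0051,-0.0076],"tip":[-0.0188,-0.1591,0.7394]}


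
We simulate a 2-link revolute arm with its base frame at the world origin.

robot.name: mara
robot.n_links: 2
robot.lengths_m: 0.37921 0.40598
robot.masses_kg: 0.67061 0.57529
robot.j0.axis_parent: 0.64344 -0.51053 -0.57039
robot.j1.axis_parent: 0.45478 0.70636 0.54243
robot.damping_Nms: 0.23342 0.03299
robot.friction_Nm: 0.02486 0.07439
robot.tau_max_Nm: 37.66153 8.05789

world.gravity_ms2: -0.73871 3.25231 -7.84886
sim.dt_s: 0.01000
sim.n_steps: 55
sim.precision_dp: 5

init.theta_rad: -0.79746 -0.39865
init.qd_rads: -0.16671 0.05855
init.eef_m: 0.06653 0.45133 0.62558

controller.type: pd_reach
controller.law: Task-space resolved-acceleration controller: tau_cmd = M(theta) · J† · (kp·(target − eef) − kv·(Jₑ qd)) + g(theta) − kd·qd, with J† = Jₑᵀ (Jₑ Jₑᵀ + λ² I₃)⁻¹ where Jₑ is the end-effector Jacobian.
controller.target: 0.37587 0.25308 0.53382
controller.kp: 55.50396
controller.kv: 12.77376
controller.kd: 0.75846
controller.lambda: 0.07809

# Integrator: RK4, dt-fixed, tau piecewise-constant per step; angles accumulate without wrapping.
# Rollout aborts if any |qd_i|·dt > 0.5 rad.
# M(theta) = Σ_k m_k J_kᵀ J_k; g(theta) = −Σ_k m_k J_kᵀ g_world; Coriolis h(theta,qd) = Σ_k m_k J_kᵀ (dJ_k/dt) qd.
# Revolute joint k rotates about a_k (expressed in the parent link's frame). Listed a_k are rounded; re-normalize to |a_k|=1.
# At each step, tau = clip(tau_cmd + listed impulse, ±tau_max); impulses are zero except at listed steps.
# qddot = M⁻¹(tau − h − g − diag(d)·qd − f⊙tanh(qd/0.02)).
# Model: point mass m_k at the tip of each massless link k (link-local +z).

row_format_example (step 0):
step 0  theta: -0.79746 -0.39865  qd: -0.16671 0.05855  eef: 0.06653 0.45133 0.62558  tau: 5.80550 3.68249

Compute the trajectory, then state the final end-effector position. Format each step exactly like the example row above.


step 1  theta: -0.79881 -0.39583  qd: -0.10246 0.50452  eef: 0.06755 0.45179 0.62533  tau: 5.51886 2.96085
step 2  theta: -0.79954 -0.38910  qd: -0.04408 0.84313  eef: 0.06982 0.45179 0.62553  tau: 5.27121 2.39634
step 3  theta: -0.79972 -0.37938  qd: 0.00815 1.09924  eef: 0.07306 0.45140 0.62608  tau: 5.05890 1.95324
step 4  theta: -0.79941 -0.36743  qd: 0.05339 1.29209  eef: 0.07701 0.45068 0.62688  tau: 4.88128 1.60381
step 5  theta: -0.79868 -0.35379  qd: 0.09331 1.43602  eef: 0.08151 0.44968 0.62786  tau: 4.72896 1.32693
step 6  theta: -0.79757 -0.33890  qd: 0.12830 1.54225  eef: 0.08641 0.44844 0.62897  tau: 4.59809 1.10619
step 7  theta: -0.79613 -0.32310  qd: 0.15864 1.61943  eef: 0.09160 0.44699 0.63015  tau: 4.48593 0.92888
step 8  theta: -0.79441 -0.30663  qd: 0.18466 1.67417  eef: 0.09700 0.44536 0.63137  tau: 4.39008 0.78525
step 9  theta: -0.79246 -0.28971  qd: 0.20674 1.71156  eef: 0.10254 0.44358 0.63261  tau: 4.30843 0.66777
step 10  theta: -0.79030 -0.27247  qd: 0.22529 1.73548  eef: 0.10817 0.44166 0.63383  tau: 4.23913 0.57064
step 11  theta: -0.78797 -0.25506  qd: 0.24068 1.74895  eef: 0.11386 0.43964 0.63502  tau: 4.18056 0.48939
step 12  theta: -0.78550 -0.23754  qd: 0.25328 1.75428  eef: 0.11956 0.43751 0.63617  tau: 4.13129 0.42055
step 13  theta: -0.78291 -0.22001  qd: 0.26343 1.75326  eef: 0.12526 0.43531 0.63726  tau: 4.09010 0.36146
step 14  theta: -0.78024 -0.20251  qd: 0.27146 1.74726  eef: 0.13094 0.43305 0.63828  tau: 4.05589 0.31005
step 15  theta: -0.77749 -0.18509  qd: 0.27764 1.73738  eef: 0.13658 0.43073 0.63924  tau: 4.02773 0.26469
step 16  theta: -0.77469 -0.16778  qd: 0.28222 1.72444  eef: 0.14217 0.42837 0.64013  tau: 4.00478 0.22416
step 17  theta: -0.77185 -0.15062  qd: 0.28544 1.70910  eef: 0.14770 0.42597 0.64093  tau: 3.98633 0.18748
step 18  theta: -0.76899 -0.13362  qd: 0.28749 1.69188  eef: 0.15317 0.42355 0.64166  tau: 3.97176 0.15389
step 19  theta: -0.76611 -0.11679  qd: 0.28853 1.67319  eef: 0.15856 0.42111 0.64232  tau: 3.96052 0.12281
step 20  theta: -0.76322 -0.10016  qd: 0.28873 1.65334  eef: 0.16387 0.41866 0.64289  tau: 3.95213 0.09377
step 21  theta: -0.76033 -0.08374  qd: 0.28820 1.63258  eef: 0.16910 0.41620 0.64338  tau: 3.94620 0.06641
step 22  theta: -0.75746 -0.06752  qd: 0.28707 1.61114  eef: 0.17424 0.41375 0.64380  tau: 3.94235 0.04046
step 23  theta: -0.75460 -0.05152  qd: 0.28543 1.58916  eef: 0.17930 0.41130 0.64415  tau: 3.94027 0.01570
step 24  theta: -0.75175 -0.03575  qd: 0.28336 1.56678  eef: 0.18427 0.40885 0.64441  tau: 3.93969 -0.00806
step 25  theta: -0.74893 -0.02019  qd: 0.28093 1.54411  eef: 0.18915 0.40642 0.64461  tau: 3.94038 -0.03094
step 26  theta: -0.74613 -0.00487  qd: 0.27821 1.52124  eef: 0.19394 0.40400 0.64474  tau: 3.94212 -0.05306
step 27  theta: -0.74337 0.01022  qd: 0.27525 1.49824  eef: 0.19864 0.40160 0.64481  tau: 3.94475 -0.07449
step 28  theta: -0.74063 0.02509  qd: 0.27209 1.47517  eef: 0.20325 0.39921 0.64481  tau: 3.94810 -0.09531
step 29  theta: -0.73793 0.03972  qd: 0.26877 1.45208  eef: 0.20776 0.39685 0.64474  tau: 3.95204 -0.11556
step 30  theta: -0.73525 0.05413  qd: 0.26533 1.42901  eef: 0.21219 0.39451 0.64462  tau: 3.95645 -0.13530
step 31  theta: -0.73262 0.06830  qd: 0.26180 1.40600  eef: 0.21653 0.39220 0.64445  tau: 3.96123 -0.15454
step 32  theta: -0.73002 0.08224  qd: 0.25818 1.38309  eef: 0.22077 0.38991 0.64422  tau: 3.96630 -0.17333
step 33  theta: -0.72746 0.09596  qd: 0.25452 1.36029  eef: 0.22493 0.38765 0.64394  tau: 3.97157 -0.19169
step 34  theta: -0.72493 0.10944  qd: 0.25082 1.33762  eef: 0.22900 0.38542 0.64361  tau: 3.97699 -0.20962
step 35  theta: -0.72244 0.12270  qd: 0.24710 1.31512  eef: 0.23298 0.38321 0.64324  tau: 3.98249 -0.22716
step 36  theta: -0.71999 0.13574  qd: 0.24337 1.29280  eef: 0.23688 0.38104 0.64282  tau: 3.98803 -0.24430
step 37  theta: -0.71757 0.14856  qd: 0.23964 1.27067  eef: 0.24069 0.37890 0.64237  tau: 3.99357 -0.26107
step 38  theta: -0.71519 0.16115  qd: 0.23592 1.24874  eef: 0.24442 0.37678 0.64187  tau: 3.99907 -0.27747
step 39  theta: -0.71285 0.17353  qd: 0.23221 1.22703  eef: 0.24806 0.37470 0.64135  tau: 4.00451 -0.29351
step 40  theta: -0.71055 0.18569  qd: 0.22853 1.20555  eef: 0.25162 0.37265 0.64079  tau: 4.00986 -0.30920
step 41  theta: -0.70828 0.19764  qd: 0.22488 1.18430  eef: 0.25510 0.37063 0.64020  tau: 4.01509 -0.32455
step 42  theta: -0.70605 0.20937  qd: 0.22126 1.16330  eef: 0.25850 0.36864 0.63958  tau: 4.02020 -0.33956
step 43  theta: -0.70386 0.22090  qd: 0.21768 1.14255  eef: 0.26182 0.36668 0.63893  tau: 4.02517 -0.35425
step 44  theta: -0.70170 0.23222  qd: 0.21413 1.12206  eef: 0.26507 0.36476 0.63826  tau: 4.02999 -0.36861
step 45  theta: -0.69957 0.24334  qd: 0.21062 1.10183  eef: 0.26824 0.36287 0.63757  tau: 4.03464 -0.38266
step 46  theta: -0.69749 0.25425  qd: 0.20716 1.08187  eef: 0.27134 0.36101 0.63686  tau: 4.03913 -0.39640
step 47  theta: -0.69543 0.26497  qd: 0.20374 1.06218  eef: 0.27436 0.35918 0.63613  tau: 4.04345 -0.40983
step 48  theta: -0.69341 0.27550  qd: 0.20037 1.04277  eef: 0.27731 0.35738 0.63538  tau: 4.04759 -0.42297
step 49  theta: -0.69142 0.28583  qd: 0.19704 1.02363  eef: 0.28020 0.35561 0.63462  tau: 4.05156 -0.43582
step 50  theta: -0.68947 0.29597  qd: 0.19376 1.00477  eef: 0.28301 0.35388 0.63384  tau: 4.05535 -0.44838
step 51  theta: -0.68755 0.30592  qd: 0.19053 0.98619  eef: 0.28576 0.35217 0.63305  tau: 4.05896 -0.46066
step 52  theta: -0.68566 0.31569  qd: 0.18734 0.96789  eef: 0.28844 0.35050 0.63225  tau: 4.06240 -0.47267
step 53  theta: -0.68380 0.32527  qd: 0.18420 0.94987  eef: 0.29105 0.34885 0.63144  tau: 4.06567 -0.48441
step 54  theta: -0.68198 0.33468  qd: 0.18111 0.93214  eef: 0.29361 0.34724 0.63062  tau: 4.06877 -0.49589
step 55  theta: -0.68018 0.34391  qd: 0.17806 0.91468  eef: 0.29610 0.34565 0.62980
final eef position (m): 0.29610 0.34565 0.62980


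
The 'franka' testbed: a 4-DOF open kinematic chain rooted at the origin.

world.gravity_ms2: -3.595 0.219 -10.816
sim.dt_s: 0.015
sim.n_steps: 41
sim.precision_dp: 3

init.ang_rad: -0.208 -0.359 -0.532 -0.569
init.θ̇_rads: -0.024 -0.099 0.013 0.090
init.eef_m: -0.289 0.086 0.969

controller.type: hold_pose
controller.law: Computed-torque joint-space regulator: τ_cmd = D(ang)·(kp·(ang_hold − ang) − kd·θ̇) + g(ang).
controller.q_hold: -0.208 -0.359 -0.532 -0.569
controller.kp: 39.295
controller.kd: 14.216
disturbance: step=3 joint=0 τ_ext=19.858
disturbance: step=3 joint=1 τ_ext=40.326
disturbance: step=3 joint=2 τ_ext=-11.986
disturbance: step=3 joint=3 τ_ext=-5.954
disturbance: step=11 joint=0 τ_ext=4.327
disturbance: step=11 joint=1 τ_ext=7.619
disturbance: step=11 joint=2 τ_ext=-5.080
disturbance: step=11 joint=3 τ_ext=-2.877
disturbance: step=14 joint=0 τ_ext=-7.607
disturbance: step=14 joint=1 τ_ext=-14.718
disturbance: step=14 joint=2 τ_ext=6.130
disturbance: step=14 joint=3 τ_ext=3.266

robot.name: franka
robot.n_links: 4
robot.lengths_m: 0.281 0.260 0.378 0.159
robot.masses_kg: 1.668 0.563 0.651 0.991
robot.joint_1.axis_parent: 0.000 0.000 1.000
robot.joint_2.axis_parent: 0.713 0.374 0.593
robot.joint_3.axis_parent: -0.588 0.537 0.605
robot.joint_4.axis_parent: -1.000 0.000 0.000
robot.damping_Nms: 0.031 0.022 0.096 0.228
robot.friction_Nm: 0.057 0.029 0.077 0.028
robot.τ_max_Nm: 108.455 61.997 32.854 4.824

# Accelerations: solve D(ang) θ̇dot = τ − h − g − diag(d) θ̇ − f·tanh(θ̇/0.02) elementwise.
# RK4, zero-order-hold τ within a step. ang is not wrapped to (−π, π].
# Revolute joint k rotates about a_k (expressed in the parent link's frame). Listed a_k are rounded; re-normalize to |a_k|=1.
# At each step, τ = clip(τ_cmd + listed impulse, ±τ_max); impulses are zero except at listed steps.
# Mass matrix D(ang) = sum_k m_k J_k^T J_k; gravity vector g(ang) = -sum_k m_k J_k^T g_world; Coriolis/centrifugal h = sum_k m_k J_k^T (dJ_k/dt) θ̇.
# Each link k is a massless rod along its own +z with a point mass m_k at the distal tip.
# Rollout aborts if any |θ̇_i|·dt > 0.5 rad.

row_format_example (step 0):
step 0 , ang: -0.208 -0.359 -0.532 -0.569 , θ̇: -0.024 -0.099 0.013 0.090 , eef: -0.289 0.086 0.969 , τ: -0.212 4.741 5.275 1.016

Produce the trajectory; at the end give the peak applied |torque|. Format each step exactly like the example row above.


step 1 , ang: -0.208 -0.360 -0.532 -0.568 , θ̇: -0.021 -0.080 0.013 0.033 , eef: -0.289 0.088 0.969 , τ: -0.306 4.527 5.300 1.048
step 2 , ang: -0.208 -0.362 -0.531 -0.568 , θ̇: -0.021 -0.061 0.008 0.016 , eef: -0.289 0.088 0.969 , τ: -0.383 4.349 5.320 1.071
step 3 , ang: -0.208 -0.362 -0.531 -0.568 , θ̇: -0.019 -0.045 0.003 0.012 , eef: -0.289 0.089 0.969 , τ: 19.412 44.526 -6.653 -4.824
step 4 , ang: -0.192 -0.363 -0.532 -0.567 , θ̇: 2.178 0.026 -0.061 0.042 , eef: -0.291 0.085 0.969 , τ: -4.771 -4.572 7.974 2.387
step 5 , ang: -0.163 -0.362 -0.533 -0.567 , θ̇: 1.644 0.029 -0.089 0.013 , eef: -0.293 0.076 0.969 , τ: -3.970 -2.861 7.586 2.162
step 6 , ang: -0.142 -0.362 -0.534 -0.567 , θ̇: 1.207 0.036 -0.100 0.002 , eef: -0.295 0.069 0.968 , τ: -3.310 -1.508 7.219 1.972
step 7 , ang: -0.126 -0.361 -0.536 -0.567 , θ̇: 0.855 0.044 -0.099 -0.003 , eef: -0.297 0.064 0.968 , τ: -2.768 -0.433 6.888 1.813
step 8 , ang: -0.116 -0.360 -0.537 -0.567 , θ̇: 0.574 0.050 -0.093 -0.007 , eef: -0.298 0.060 0.968 , τ: -2.322 0.427 6.598 1.681
step 9 , ang: -0.109 -0.360 -0.538 -0.567 , θ̇: 0.352 0.054 -0.082 -0.008 , eef: -0.299 0.058 0.968 , τ: -1.957 1.117 6.351 1.572
step 10 , ang: -0.105 -0.359 -0.540 -0.567 , θ̇: 0.179 0.055 -0.070 -0.010 , eef: -0.299 0.056 0.968 , τ: -1.657 1.673 6.143 1.483
step 11 , ang: -0.103 -0.358 -0.541 -0.567 , θ̇: 0.045 0.055 -0.058 -0.010 , eef: -0.300 0.054 0.967 , τ: 2.915 9.742 0.890 -1.468
step 12 , ang: -0.103 -0.357 -0.542 -0.579 , θ̇: -0.035 0.073 -0.091 -1.456 , eef: -0.300 0.052 0.966 , τ: -2.160 0.816 6.939 1.943
step 13 , ang: -0.104 -0.356 -0.543 -0.595 , θ̇: -0.032 0.071 -0.110 -0.776 , eef: -0.301 0.050 0.964 , τ: -1.834 1.391 6.636 1.744
step 14 , ang: -0.104 -0.355 -0.545 -0.604 , θ̇: -0.027 0.050 -0.091 -0.403 , eef: -0.302 0.048 0.963 , τ: -9.173 -12.845 12.514 4.824
step 15 , ang: -0.107 -0.355 -0.545 -0.602 , θ̇: -0.438 -0.059 0.055 0.621 , eef: -0.301 0.049 0.963 , τ: 0.288 5.473 4.852 0.824
step 16 , ang: -0.113 -0.356 -0.544 -0.595 , θ̇: -0.336 -0.088 0.094 0.353 , eef: -0.301 0.053 0.964 , τ: 0.143 5.234 4.949 0.898
step 17 , ang: -0.118 -0.358 -0.542 -0.591 , θ̇: -0.262 -0.100 0.110 0.200 , eef: -0.300 0.056 0.965 , τ: 0.022 5.033 5.027 0.950
step 18 , ang: -0.121 -0.359 -0.541 -0.589 , θ̇: -0.208 -0.103 0.114 0.112 , eef: -0.299 0.058 0.965 , τ: -0.081 4.865 5.089 0.988
step 19 , ang: -0.124 -0.361 -0.539 -0.587 , θ̇: -0.169 -0.100 0.111 0.062 , eef: -0.299 0.060 0.965 , τ: -0.167 4.723 5.139 1.017
step 20 , ang: -0.126 -0.362 -0.537 -0.587 , θ̇: -0.139 -0.095 0.105 0.033 , eef: -0.298 0.062 0.966 , τ: -0.240 4.603 5.180 1.039
step 21 , ang: -0.128 -0.364 -0.536 -0.586 , θ̇: -0.118 -0.088 0.097 0.021 , eef: -0.298 0.064 0.966 , τ: -0.302 4.502 5.213 1.056
step 22 , ang: -0.130 -0.365 -0.534 -0.586 , θ̇: -0.102 -0.080 0.088 0.017 , eef: -0.297 0.065 0.966 , τ: -0.355 4.416 5.239 1.069
step 23 , ang: -0.131 -0.366 -0.533 -0.586 , θ̇: -0.090 -0.072 0.079 0.016 , eef: -0.297 0.067 0.966 , τ: -0.400 4.343 5.261 1.080
step 24 , ang: -0.133 -0.367 -0.532 -0.585 , θ̇: -0.081 -0.065 0.071 0.016 , eef: -0.297 0.068 0.966 , τ: -0.438 4.281 5.279 1.089
step 25 , ang: -0.134 -0.368 -0.531 -0.585 , θ̇: -0.074 -0.059 0.064 0.015 , eef: -0.296 0.069 0.967 , τ: -0.471 4.228 5.293 1.096
step 26 , ang: -0.135 -0.369 -0.530 -0.585 , θ̇: -0.068 -0.053 0.058 0.015 , eef: -0.296 0.070 0.967 , τ: -0.499 4.182 5.305 1.102
step 27 , ang: -0.136 -0.370 -0.529 -0.585 , θ̇: -0.063 -0.047 0.052 0.015 , eef: -0.296 0.071 0.967 , τ: -0.523 4.143 5.315 1.108
step 28 , ang: -0.137 -0.370 -0.529 -0.584 , θ̇: -0.059 -0.042 0.047 0.015 , eef: -0.295 0.072 0.967 , τ: -0.544 4.109 5.322 1.112
step 29 , ang: -0.138 -0.371 -0.528 -0.584 , θ̇: -0.056 -0.038 0.043 0.014 , eef: -0.295 0.073 0.967 , τ: -0.562 4.080 5.329 1.116
step 30 , ang: -0.138 -0.371 -0.527 -0.584 , θ̇: -0.053 -0.034 0.040 0.014 , eef: -0.295 0.073 0.967 , τ: -0.578 4.055 5.333 1.119
step 31 , ang: -0.139 -0.372 -0.527 -0.584 , θ̇: -0.050 -0.031 0.036 0.013 , eef: -0.295 0.074 0.967 , τ: -0.591 4.033 5.337 1.121
step 32 , ang: -0.140 -0.372 -0.526 -0.584 , θ̇: -0.046 -0.028 0.034 0.013 , eef: -0.295 0.074 0.967 , τ: -0.603 4.014 5.340 1.124
step 33 , ang: -0.141 -0.373 -0.526 -0.583 , θ̇: -0.043 -0.026 0.032 0.013 , eef: -0.294 0.075 0.967 , τ: -0.614 3.997 5.342 1.125
step 34 , ang: -0.141 -0.373 -0.525 -0.583 , θ̇: -0.040 -0.024 0.030 0.012 , eef: -0.294 0.076 0.967 , τ: -0.623 3.983 5.343 1.127
step 35 , ang: -0.142 -0.373 -0.525 -0.583 , θ̇: -0.038 -0.022 0.028 0.012 , eef: -0.294 0.076 0.968 , τ: -0.631 3.971 5.344 1.128
step 36 , ang: -0.142 -0.374 -0.524 -0.583 , θ̇: -0.035 -0.021 0.027 0.012 , eef: -0.294 0.076 0.968 , τ: -0.638 3.960 5.345 1.129
step 37 , ang: -0.143 -0.374 -0.524 -0.583 , θ̇: -0.033 -0.019 0.026 0.011 , eef: -0.294 0.077 0.968 , τ: -0.645 3.951 5.345 1.129
step 38 , ang: -0.143 -0.374 -0.524 -0.583 , θ̇: -0.031 -0.018 0.024 0.011 , eef: -0.294 0.077 0.968 , τ: -0.650 3.943 5.344 1.130
step 39 , ang: -0.144 -0.375 -0.523 -0.582 , θ̇: -0.030 -0.017 0.023 0.011 , eef: -0.294 0.078 0.968 , τ: -0.655 3.935 5.344 1.130
step 40 , ang: -0.144 -0.375 -0.523 -0.582 , θ̇: -0.028 -0.015 0.022 0.010 , eef: -0.293 0.078 0.968 , τ: -0.659 3.929 5.343 1.131
step 41 , ang: -0.145 -0.375 -0.523 -0.582 , θ̇: -0.027 -0.014 0.021 0.010 , eef: -0.293 0.078 0.968
max |τ| (N·m): 44.526


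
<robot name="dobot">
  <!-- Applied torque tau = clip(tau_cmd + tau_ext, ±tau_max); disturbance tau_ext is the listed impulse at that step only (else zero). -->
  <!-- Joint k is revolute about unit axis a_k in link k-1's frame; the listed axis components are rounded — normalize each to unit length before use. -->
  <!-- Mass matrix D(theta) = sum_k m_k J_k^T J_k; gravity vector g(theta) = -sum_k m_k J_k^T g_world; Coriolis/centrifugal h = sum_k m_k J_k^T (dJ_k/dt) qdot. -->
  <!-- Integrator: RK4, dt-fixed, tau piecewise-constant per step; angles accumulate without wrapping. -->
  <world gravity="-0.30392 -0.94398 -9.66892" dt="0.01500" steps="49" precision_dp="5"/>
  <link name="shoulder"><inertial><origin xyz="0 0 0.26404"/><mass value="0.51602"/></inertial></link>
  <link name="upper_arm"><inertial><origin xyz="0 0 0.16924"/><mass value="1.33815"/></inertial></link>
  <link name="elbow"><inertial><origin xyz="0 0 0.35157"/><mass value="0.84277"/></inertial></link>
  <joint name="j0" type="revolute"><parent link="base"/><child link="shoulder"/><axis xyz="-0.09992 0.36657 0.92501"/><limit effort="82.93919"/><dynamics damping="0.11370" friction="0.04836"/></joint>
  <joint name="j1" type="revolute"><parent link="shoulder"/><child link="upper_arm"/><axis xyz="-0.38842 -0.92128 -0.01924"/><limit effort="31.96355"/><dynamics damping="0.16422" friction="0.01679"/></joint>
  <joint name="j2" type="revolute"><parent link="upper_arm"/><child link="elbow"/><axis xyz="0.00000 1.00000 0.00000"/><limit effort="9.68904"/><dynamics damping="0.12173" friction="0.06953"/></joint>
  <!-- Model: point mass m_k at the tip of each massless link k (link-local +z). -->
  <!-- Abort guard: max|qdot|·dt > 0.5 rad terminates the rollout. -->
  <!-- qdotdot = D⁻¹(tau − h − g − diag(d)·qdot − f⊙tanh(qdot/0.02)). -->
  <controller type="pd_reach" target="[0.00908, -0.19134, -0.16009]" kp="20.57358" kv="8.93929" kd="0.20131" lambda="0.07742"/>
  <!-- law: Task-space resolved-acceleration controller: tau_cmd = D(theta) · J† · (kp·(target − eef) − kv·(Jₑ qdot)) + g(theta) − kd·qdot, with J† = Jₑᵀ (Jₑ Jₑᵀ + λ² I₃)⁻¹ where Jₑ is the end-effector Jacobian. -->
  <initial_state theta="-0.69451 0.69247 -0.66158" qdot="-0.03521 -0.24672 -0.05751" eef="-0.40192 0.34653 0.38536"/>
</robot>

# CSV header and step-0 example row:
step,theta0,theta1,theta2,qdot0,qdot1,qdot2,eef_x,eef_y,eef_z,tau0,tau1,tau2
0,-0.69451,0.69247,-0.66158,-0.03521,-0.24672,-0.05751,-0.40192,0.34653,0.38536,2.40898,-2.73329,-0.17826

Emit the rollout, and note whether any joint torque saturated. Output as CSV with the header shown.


step,theta0,theta1,theta2,qdot0,qdot1,qdot2,eef_x,eef_y,eef_z,tau0,tau1,tau2
1,-0.69438,0.68739,-0.66753,0.05434,-0.42342,-0.72561,-0.40220,0.34551,0.38559,2.28879,-3.07769,0.33077
2,-0.69246,0.68085,-0.68149,0.20468,-0.44409,-1.12854,-0.40307,0.34356,0.38388,2.16997,-3.37057,0.70278
3,-0.68821,0.67445,-0.70049,0.36212,-0.40716,-1.40193,-0.40446,0.34078,0.38060,2.06467,-3.61856,0.98887
4,-0.68172,0.66870,-0.72311,0.50137,-0.35915,-1.61252,-0.40624,0.33727,0.37601,1.97831,-3.82812,1.21678
5,-0.67333,0.66364,-0.74861,0.61693,-0.31482,-1.78665,-0.40830,0.33309,0.37033,1.90917,-4.00449,1.40109
6,-0.66337,0.65920,-0.77653,0.71019,-0.27753,-1.93538,-0.41052,0.32829,0.36370,1.85359,-4.15178,1.55068
7,-0.65215,0.65526,-0.80654,0.78454,-0.24676,-2.06393,-0.41278,0.32291,0.35629,1.80782,-4.27330,1.67175
8,-0.63994,0.65174,-0.83834,0.84355,-0.22085,-2.17517,-0.41500,0.31699,0.34821,1.76869,-4.37179,1.76900
9,-0.62694,0.64859,-0.87170,0.89043,-0.19798,-2.27093,-0.41708,0.31055,0.33955,1.73370,-4.44967,1.84621
10,-0.61330,0.64577,-0.90639,0.92784,-0.17650,-2.35250,-0.41897,0.30361,0.33041,1.70098,-4.50915,1.90649
11,-0.59916,0.64328,-0.94221,0.95790,-0.15495,-2.42088,-0.42059,0.29622,0.32087,1.66923,-4.55228,1.95246
12,-0.58461,0.64111,-0.97896,0.98228,-0.13217,-2.47685,-0.42189,0.28839,0.31098,1.63762,-4.58098,1.98629
13,-0.56973,0.63931,-1.01646,1.00226,-0.10720,-2.52110,-0.42282,0.28016,0.30082,1.60563,-4.59708,2.00986
14,-0.55457,0.63790,-1.05454,1.01877,-0.07934,-2.55421,-0.42335,0.27155,0.29043,1.57306,-4.60227,2.02469
15,-0.53919,0.63694,-1.09303,1.03248,-0.04809,-2.57678,-0.42344,0.26259,0.27987,1.53985,-4.59810,2.03211
16,-0.52362,0.63647,-1.13180,1.04340,-0.01408,-2.59032,-0.42307,0.25332,0.26919,1.50627,-4.58570,2.03335
17,-0.50793,0.63649,-1.17074,1.04890,0.01672,-2.60161,-0.42220,0.24377,0.25841,1.47342,-4.56417,2.03033
18,-0.49218,0.63698,-1.20981,1.05173,0.04892,-2.60610,-0.42081,0.23399,0.24759,1.44046,-4.53527,2.02255
19,-0.47638,0.63801,-1.24885,1.05514,0.08898,-2.59767,-0.41890,0.22399,0.23676,1.40655,-4.50209,2.00942
20,-0.46053,0.63969,-1.28768,1.05837,0.13556,-2.57827,-0.41646,0.21383,0.22596,1.37233,-4.46569,1.99189
21,-0.44464,0.64210,-1.32616,1.06069,0.18719,-2.54984,-0.41350,0.20353,0.21522,1.33834,-4.42673,1.97066
22,-0.42872,0.64532,-1.36414,1.06162,0.24289,-2.51363,-0.41001,0.19313,0.20457,1.30495,-4.38574,1.94617
23,-0.41280,0.64941,-1.40154,1.06088,0.30192,-2.47057,-0.40602,0.18268,0.19403,1.27241,-4.34318,1.91867
24,-0.39691,0.65440,-1.43824,1.05822,0.36367,-2.42140,-0.40152,0.17220,0.18363,1.24091,-4.29944,1.88832
25,-0.38108,0.66033,-1.47416,1.05348,0.42757,-2.36677,-0.39654,0.16173,0.17340,1.21061,-4.25483,1.85520
26,-0.36533,0.66723,-1.50923,1.04649,0.49311,-2.30727,-0.39109,0.15131,0.16335,1.18161,-4.20962,1.81936
27,-0.34970,0.67513,-1.54337,1.03711,0.55975,-2.24345,-0.38519,0.14096,0.15350,1.15402,-4.16401,1.78082
28,-0.33423,0.68402,-1.57653,1.02523,0.62701,-2.17586,-0.37887,0.13073,0.14388,1.12790,-4.11818,1.73961
29,-0.31897,0.69393,-1.60865,1.01072,0.69438,-2.10502,-0.37214,0.12064,0.13450,1.10333,-4.07227,1.69572
30,-0.30394,0.70485,-1.63969,0.99350,0.76140,-2.03143,-0.36504,0.11072,0.12537,1.08034,-4.02640,1.64918
31,-0.28918,0.71676,-1.66960,0.97348,0.82760,-1.95559,-0.35759,0.10099,0.11651,1.05897,-3.98066,1.60000
32,-0.27476,0.72966,-1.69837,0.95061,0.89256,-1.87797,-0.34982,0.09149,0.10793,1.03924,-3.93513,1.54822
33,-0.26069,0.74352,-1.72596,0.92482,0.95586,-1.79904,-0.34177,0.08223,0.09964,1.02116,-3.88984,1.49387
34,-0.24704,0.75832,-1.75237,0.89610,1.01715,-1.71921,-0.33346,0.07323,0.09165,1.00472,-3.84484,1.43703
35,-0.23384,0.77402,-1.77757,0.86445,1.07608,-1.63890,-0.32493,0.06451,0.08396,0.98989,-3.80015,1.37774
36,-0.22113,0.79058,-1.80157,0.82989,1.13237,-1.55850,-0.31621,0.05609,0.07657,0.97663,-3.75578,1.31610
37,-0.20897,0.80796,-1.82436,0.79247,1.18575,-1.47836,-0.30733,0.04798,0.06948,0.96489,-3.71170,1.25218
38,-0.19739,0.82612,-1.84596,0.75229,1.23603,-1.39878,-0.29833,0.04018,0.06271,0.95457,-3.66789,1.18609
39,-0.18643,0.84501,-1.86637,0.70947,1.28304,-1.32005,-0.28924,0.03271,0.05624,0.94560,-3.62433,1.11794
40,-0.17613,0.86457,-1.88561,0.66416,1.32667,-1.24241,-0.28009,0.02556,0.05008,0.93785,-3.58097,1.04784
41,-0.16653,0.88477,-1.90369,0.61658,1.36686,-1.16607,-0.27091,0.01874,0.04421,0.93120,-3.53774,0.97592
42,-0.15766,0.90554,-1.92064,0.56697,1.40357,-1.09119,-0.26173,0.01225,0.03864,0.92550,-3.49459,0.90230
43,-0.14955,0.92684,-1.93648,0.51563,1.43682,-1.01788,-0.25259,0.00607,0.03336,0.92062,-3.45145,0.82714
44,-0.14222,0.94861,-1.95123,0.46289,1.46666,-0.94623,-0.24350,0.00021,0.02836,0.91640,-3.40826,0.75058
45,-0.13569,0.97080,-1.96492,0.40912,1.49319,-0.87631,-0.23449,-0.00535,0.02364,0.91267,-3.36495,0.67277
46,-0.12997,0.99337,-1.97758,0.35472,1.51650,-0.80812,-0.22559,-0.01062,0.01919,0.90929,-3.32145,0.59390
47,-0.12507,1.01626,-1.98922,0.30013,1.53673,-0.74167,-0.21683,-0.01561,0.01499,0.90611,-3.27773,0.51414
48,-0.12099,1.03943,-1.99989,0.24579,1.55402,-0.67694,-0.20821,-0.02034,0.01105,0.90298,-3.23372,0.43369
49,-0.11772,1.06285,-2.00959,0.19213,1.56852,-0.61390,-0.19977,-0.02482,0.00735,,,
# any joint saturated: no


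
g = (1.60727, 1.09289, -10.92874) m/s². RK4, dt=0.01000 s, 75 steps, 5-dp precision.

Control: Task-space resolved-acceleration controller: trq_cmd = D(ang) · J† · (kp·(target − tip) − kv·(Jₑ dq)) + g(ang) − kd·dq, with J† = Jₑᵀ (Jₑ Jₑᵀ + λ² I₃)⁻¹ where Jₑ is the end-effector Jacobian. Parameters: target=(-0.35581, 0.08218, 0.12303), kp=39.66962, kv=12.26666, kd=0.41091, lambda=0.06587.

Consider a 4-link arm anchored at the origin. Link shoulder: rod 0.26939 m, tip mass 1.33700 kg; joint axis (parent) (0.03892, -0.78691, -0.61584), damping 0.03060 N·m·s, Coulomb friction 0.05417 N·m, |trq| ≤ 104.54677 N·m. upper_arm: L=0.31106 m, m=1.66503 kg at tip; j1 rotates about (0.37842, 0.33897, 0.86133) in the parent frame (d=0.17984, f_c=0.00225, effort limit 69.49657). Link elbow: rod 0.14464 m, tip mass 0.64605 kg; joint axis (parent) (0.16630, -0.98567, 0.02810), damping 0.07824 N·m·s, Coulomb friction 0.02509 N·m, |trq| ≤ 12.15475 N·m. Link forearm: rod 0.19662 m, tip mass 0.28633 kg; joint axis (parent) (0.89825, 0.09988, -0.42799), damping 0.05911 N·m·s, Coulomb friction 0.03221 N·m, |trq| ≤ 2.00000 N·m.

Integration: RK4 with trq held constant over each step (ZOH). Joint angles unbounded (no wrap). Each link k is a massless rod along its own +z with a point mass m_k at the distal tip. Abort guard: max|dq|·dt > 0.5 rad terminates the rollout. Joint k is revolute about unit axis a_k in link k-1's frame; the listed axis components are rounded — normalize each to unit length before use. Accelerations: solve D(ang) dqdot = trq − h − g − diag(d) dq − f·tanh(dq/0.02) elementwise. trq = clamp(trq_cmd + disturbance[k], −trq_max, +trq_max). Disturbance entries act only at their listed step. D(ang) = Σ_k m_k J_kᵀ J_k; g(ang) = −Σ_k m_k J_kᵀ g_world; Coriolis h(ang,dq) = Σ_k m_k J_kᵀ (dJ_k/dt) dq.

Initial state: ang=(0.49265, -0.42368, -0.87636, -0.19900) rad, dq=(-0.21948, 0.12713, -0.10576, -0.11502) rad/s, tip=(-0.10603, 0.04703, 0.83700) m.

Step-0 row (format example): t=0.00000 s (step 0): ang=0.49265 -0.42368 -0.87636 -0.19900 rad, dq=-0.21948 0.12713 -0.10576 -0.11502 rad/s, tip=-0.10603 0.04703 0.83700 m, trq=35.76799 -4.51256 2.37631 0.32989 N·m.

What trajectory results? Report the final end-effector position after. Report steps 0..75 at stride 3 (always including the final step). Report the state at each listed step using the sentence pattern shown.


t=0.03000 s (step 3): ang=0.51678 -0.42919 -0.92083 -0.22772 rad, dq=1.68685 -0.37508 -2.47372 -1.31142 rad/s, tip=-0.10778 0.04511 0.82847 m, trq=21.63108 -2.35327 2.54016 0.62876 N·m.
t=0.06000 s (step 6): ang=0.58592 -0.43833 -1.00691 -0.26573 rad, dq=2.83553 -0.12741 -3.10150 -1.15433 rad/s, tip=-0.12665 0.03931 0.80920 m, trq=9.83806 -0.66645 1.91629 0.36820 N·m.
t=0.09000 s (step 9): ang=0.68179 -0.43190 -1.10003 -0.29442 rad, dq=3.49992 0.60572 -3.05080 -0.72924 rad/s, tip=-0.15886 0.03253 0.78400 m, trq=1.41398 0.35010 1.28917 0.08050 N·m.
t=0.12000 s (step 12): ang=0.79258 -0.40094 -1.18800 -0.30937 rad, dq=3.85008 1.45264 -2.80250 -0.26673 rad/s, tip=-0.19798 0.02782 0.75465 m, trq=-4.36325 0.81821 0.84735 -0.14054 N·m.
t=0.15000 s (step 15): ang=0.91050 -0.34684 -1.26804 -0.31189 rad, dq=3.98657 2.10835 -2.54034 0.04337 rad/s, tip=-0.23831 0.02716 0.72216 m, trq=-8.42464 0.95108 0.58582 -0.23132 N·m.
t=0.18000 s (step 18): ang=1.03003 -0.27831 -1.34070 -0.30809 rad, dq=3.96135 2.40219 -2.30858 0.20791 rad/s, tip=-0.27583 0.03152 0.68756 m, trq=-11.38515 0.96503 0.45282 -0.22727 N·m.
t=0.21000 s (step 21): ang=1.14683 -0.20665 -1.40683 -0.30037 rad, dq=3.81090 2.32426 -2.10650 0.28639 rad/s, tip=-0.30881 0.04013 0.65206 m, trq=-13.51260 1.01029 0.40107 -0.18746 N·m.
t=0.24000 s (step 24): ang=1.25778 -0.14162 -1.46733 -0.29171 rad, dq=3.57734 1.98203 -1.93210 0.27766 rad/s, tip=-0.33678 0.05166 0.61670 m, trq=-14.98327 1.12896 0.39742 -0.12765 N·m.
t=0.27000 s (step 27): ang=1.36104 -0.08879 -1.52296 -0.28386 rad, dq=3.30455 1.53387 -1.78157 0.24128 rad/s, tip=-0.36005 0.06462 0.58218 m, trq=-15.96680 1.29583 0.41944 -0.08001 N·m.
t=0.30000 s (step 30): ang=1.45597 -0.04936 -1.57440 -0.27703 rad, dq=3.02586 1.10319 -1.65204 0.21413 rad/s, tip=-0.37916 0.07777 0.54891 m, trq=-16.60772 1.46331 0.45485 -0.05700 N·m.
t=0.33000 s (step 33): ang=1.54270 -0.02180 -1.62223 -0.27078 rad, dq=2.75830 0.74694 -1.54070 0.20267 rad/s, tip=-0.39466 0.09034 0.51714 m, trq=-17.00496 1.59755 0.49752 -0.05455 N·m.
t=0.36000 s (step 36): ang=1.62163 -0.00368 -1.66696 -0.26474 rad, dq=2.50697 0.47324 -1.44460 0.20028 rad/s, tip=-0.40700 0.10191 0.48699 m, trq=-17.21837 1.68588 0.54421 -0.06401 N·m.
t=0.39000 s (step 39): ang=1.69327 0.00731 -1.70901 -0.25874 rad, dq=2.27162 0.26920 -1.36088 0.20041 rad/s, tip=-0.41656 0.11232 0.45858 m, trq=-17.28586 1.72953 0.59279 -0.07891 N·m.
t=0.42000 s (step 42): ang=1.75808 0.01301 -1.74870 -0.25274 rad, dq=2.05075 0.11799 -1.28697 0.19983 rad/s, tip=-0.42370 0.12152 0.43195 m, trq=-17.23580 1.73547 0.64161 -0.09578 N·m.
t=0.45000 s (step 45): ang=1.81645 0.01478 -1.78629 -0.24679 rad, dq=1.84320 0.00557 -1.22067 0.19785 rad/s, tip=-0.42873 0.12951 0.40716 m, trq=-17.09250 1.71174 0.68936 -0.11312 N·m.
t=0.48000 s (step 48): ang=1.86880 0.01366 -1.82198 -0.24090 rad, dq=1.64876 -0.07604 -1.15994 0.19559 rad/s, tip=-0.43196 0.13633 0.38421 m, trq=-16.87776 1.66440 0.73495 -0.13050 N·m.
t=0.51000 s (step 51): ang=1.91550 0.01039 -1.85592 -0.23513 rad, dq=1.46633 -0.13860 -1.10389 0.19070 rad/s, tip=-0.43370 0.14204 0.36307 m, trq=-16.61084 1.60170 0.77791 -0.14651 N·m.
t=0.54000 s (step 54): ang=1.95691 0.00548 -1.88823 -0.22951 rad, dq=1.29597 -0.18645 -1.05129 0.18535 rad/s, tip=-0.43419 0.14670 0.34369 m, trq=-16.30908 1.52857 0.81771 -0.16182 N·m.
t=0.57000 s (step 57): ang=1.99339 -0.00069 -1.91901 -0.22405 rad, dq=1.13771 -0.22276 -1.00134 0.17983 rad/s, tip=-0.43369 0.15039 0.32601 m, trq=-15.98691 1.44868 0.85414 -0.17628 N·m.
t=0.60000 s (step 60): ang=2.02530 -0.00781 -1.94833 -0.21876 rad, dq=0.99146 -0.24998 -0.95351 0.17428 rad/s, tip=-0.43240 0.15320 0.30993 m, trq=-15.65604 1.36502 0.88718 -0.18977 N·m.
t=0.63000 s (step 63): ang=2.05300 -0.01564 -1.97623 -0.21364 rad, dq=0.85700 -0.27003 -0.90746 0.16880 rad/s, tip=-0.43051 0.15521 0.29535 m, trq=-15.32568 1.27993 0.91698 -0.20223 N·m.
t=0.66000 s (step 66): ang=2.07684 -0.02398 -2.00278 -0.20868 rad, dq=0.73403 -0.28440 -0.86303 0.16345 rad/s, tip=-0.42816 0.15651 0.28218 m, trq=-15.00291 1.19527 0.94379 -0.21365 N·m.
t=0.69000 s (step 69): ang=2.09716 -0.03268 -2.02802 -0.20387 rad, dq=0.62214 -0.29428 -0.82013 0.15826 rad/s, tip=-0.42549 0.15720 0.27030 m, trq=-14.69293 1.11242 0.96791 -0.22404 N·m.
t=0.72000 s (step 72): ang=2.11428 -0.04162 -2.05200 -0.19922 rad, dq=0.52084 -0.30062 -0.77873 0.15323 rad/s, tip=-0.42259 0.15735 0.25961 m, trq=-14.39936 1.03241 0.98967 -0.23346 N·m.
t=0.75000 s (step 75): ang=2.12851 -0.05071 -2.07476 -0.19472 rad, dq=0.42958 -0.30420 -0.73887 0.14837 rad/s, tip=-0.41956 0.15704 0.25000 m.
final tip position (m): -0.41956 0.15704 0.25000
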